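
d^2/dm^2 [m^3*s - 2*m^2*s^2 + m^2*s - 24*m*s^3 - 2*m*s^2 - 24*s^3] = 2*s*(3*m - 2*s + 1)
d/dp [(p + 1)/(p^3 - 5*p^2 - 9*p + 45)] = (p^3 - 5*p^2 - 9*p + (p + 1)*(-3*p^2 + 10*p + 9) + 45)/(p^3 - 5*p^2 - 9*p + 45)^2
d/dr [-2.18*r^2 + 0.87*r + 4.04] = 0.87 - 4.36*r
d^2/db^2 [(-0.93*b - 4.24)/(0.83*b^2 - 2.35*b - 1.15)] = ((0.93*b + 4.24)*(1.66*b - 2.35)*(3.32*b - 4.7) + (4.6314*b + 2.6674)*(-0.83*b^2 + 2.35*b + 1.15))/(-0.83*b^2 + 2.35*b + 1.15)^3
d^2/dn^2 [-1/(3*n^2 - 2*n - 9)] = 2*(-9*n^2 + 6*n + 4*(3*n - 1)^2 + 27)/(-3*n^2 + 2*n + 9)^3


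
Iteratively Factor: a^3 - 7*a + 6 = (a - 2)*(a^2 + 2*a - 3) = (a - 2)*(a - 1)*(a + 3)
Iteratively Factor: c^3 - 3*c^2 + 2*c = (c - 1)*(c^2 - 2*c) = (c - 2)*(c - 1)*(c)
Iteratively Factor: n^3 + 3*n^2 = (n)*(n^2 + 3*n) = n*(n + 3)*(n)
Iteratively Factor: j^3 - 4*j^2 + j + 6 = (j + 1)*(j^2 - 5*j + 6) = (j - 3)*(j + 1)*(j - 2)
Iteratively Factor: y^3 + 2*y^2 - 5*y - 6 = (y + 3)*(y^2 - y - 2) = (y - 2)*(y + 3)*(y + 1)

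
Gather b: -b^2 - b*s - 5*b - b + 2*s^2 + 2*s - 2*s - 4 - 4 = -b^2 + b*(-s - 6) + 2*s^2 - 8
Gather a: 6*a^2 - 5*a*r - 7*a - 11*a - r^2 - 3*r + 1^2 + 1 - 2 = 6*a^2 + a*(-5*r - 18) - r^2 - 3*r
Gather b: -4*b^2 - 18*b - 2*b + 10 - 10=-4*b^2 - 20*b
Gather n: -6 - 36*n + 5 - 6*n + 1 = -42*n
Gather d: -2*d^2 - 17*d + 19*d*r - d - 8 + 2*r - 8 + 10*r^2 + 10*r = -2*d^2 + d*(19*r - 18) + 10*r^2 + 12*r - 16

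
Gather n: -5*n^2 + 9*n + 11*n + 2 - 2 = -5*n^2 + 20*n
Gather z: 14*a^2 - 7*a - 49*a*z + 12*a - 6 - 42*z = 14*a^2 + 5*a + z*(-49*a - 42) - 6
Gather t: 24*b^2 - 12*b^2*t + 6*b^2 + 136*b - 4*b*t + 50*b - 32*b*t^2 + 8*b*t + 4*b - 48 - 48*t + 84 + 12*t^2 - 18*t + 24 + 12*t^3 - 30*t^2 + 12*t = 30*b^2 + 190*b + 12*t^3 + t^2*(-32*b - 18) + t*(-12*b^2 + 4*b - 54) + 60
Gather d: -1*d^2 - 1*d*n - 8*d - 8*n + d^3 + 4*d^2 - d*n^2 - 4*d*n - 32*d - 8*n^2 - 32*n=d^3 + 3*d^2 + d*(-n^2 - 5*n - 40) - 8*n^2 - 40*n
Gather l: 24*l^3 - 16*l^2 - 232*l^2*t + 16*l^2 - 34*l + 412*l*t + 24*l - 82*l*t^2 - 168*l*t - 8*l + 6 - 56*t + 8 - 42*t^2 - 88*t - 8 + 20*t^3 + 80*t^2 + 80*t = 24*l^3 - 232*l^2*t + l*(-82*t^2 + 244*t - 18) + 20*t^3 + 38*t^2 - 64*t + 6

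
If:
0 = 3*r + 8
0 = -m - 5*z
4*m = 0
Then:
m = 0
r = -8/3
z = 0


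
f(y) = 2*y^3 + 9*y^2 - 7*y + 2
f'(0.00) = -7.00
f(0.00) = 2.00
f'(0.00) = -7.00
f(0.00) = 2.00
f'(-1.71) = -20.24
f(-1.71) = 30.29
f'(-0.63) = -15.96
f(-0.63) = 9.48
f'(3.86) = 151.88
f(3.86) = 224.10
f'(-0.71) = -16.76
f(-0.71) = 10.79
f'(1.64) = 38.66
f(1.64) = 23.55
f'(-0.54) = -14.97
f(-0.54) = 8.09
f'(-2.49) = -14.62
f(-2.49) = 44.35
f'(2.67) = 83.83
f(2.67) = 85.54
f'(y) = 6*y^2 + 18*y - 7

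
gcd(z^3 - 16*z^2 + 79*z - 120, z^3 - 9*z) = z - 3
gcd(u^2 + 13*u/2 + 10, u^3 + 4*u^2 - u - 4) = u + 4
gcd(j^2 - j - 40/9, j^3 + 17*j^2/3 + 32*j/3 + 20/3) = j + 5/3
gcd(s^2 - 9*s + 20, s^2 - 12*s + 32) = s - 4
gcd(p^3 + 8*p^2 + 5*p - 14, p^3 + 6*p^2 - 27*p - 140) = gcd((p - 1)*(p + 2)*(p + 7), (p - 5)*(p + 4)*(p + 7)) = p + 7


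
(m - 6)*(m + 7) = m^2 + m - 42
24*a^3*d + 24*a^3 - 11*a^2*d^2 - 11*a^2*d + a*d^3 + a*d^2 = (-8*a + d)*(-3*a + d)*(a*d + a)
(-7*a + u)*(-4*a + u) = 28*a^2 - 11*a*u + u^2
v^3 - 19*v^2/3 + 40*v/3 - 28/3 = (v - 7/3)*(v - 2)^2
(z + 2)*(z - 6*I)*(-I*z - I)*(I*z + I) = z^4 + 4*z^3 - 6*I*z^3 + 5*z^2 - 24*I*z^2 + 2*z - 30*I*z - 12*I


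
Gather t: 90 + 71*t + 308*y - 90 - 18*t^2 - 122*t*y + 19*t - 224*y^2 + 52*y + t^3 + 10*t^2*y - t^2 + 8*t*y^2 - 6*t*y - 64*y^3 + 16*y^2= t^3 + t^2*(10*y - 19) + t*(8*y^2 - 128*y + 90) - 64*y^3 - 208*y^2 + 360*y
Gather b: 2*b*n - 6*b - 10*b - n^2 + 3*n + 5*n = b*(2*n - 16) - n^2 + 8*n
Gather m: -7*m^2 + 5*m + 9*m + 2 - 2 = -7*m^2 + 14*m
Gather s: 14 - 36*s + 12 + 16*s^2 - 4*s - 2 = 16*s^2 - 40*s + 24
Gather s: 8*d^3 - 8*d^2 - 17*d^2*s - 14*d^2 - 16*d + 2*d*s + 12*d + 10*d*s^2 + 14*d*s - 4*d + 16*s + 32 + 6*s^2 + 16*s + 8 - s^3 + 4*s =8*d^3 - 22*d^2 - 8*d - s^3 + s^2*(10*d + 6) + s*(-17*d^2 + 16*d + 36) + 40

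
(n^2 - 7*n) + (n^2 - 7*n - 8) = 2*n^2 - 14*n - 8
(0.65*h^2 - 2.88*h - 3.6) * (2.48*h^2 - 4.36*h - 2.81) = 1.612*h^4 - 9.9764*h^3 + 1.8023*h^2 + 23.7888*h + 10.116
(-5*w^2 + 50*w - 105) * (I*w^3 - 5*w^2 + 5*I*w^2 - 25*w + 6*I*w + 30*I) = -5*I*w^5 + 25*w^4 + 25*I*w^4 - 125*w^3 + 115*I*w^3 - 725*w^2 - 375*I*w^2 + 2625*w + 870*I*w - 3150*I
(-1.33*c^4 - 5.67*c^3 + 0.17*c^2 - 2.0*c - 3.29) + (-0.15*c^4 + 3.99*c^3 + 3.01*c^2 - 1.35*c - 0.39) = -1.48*c^4 - 1.68*c^3 + 3.18*c^2 - 3.35*c - 3.68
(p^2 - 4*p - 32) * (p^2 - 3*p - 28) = p^4 - 7*p^3 - 48*p^2 + 208*p + 896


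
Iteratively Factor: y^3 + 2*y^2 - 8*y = (y - 2)*(y^2 + 4*y) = (y - 2)*(y + 4)*(y)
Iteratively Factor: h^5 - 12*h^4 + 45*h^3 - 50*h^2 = (h - 5)*(h^4 - 7*h^3 + 10*h^2) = h*(h - 5)*(h^3 - 7*h^2 + 10*h) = h^2*(h - 5)*(h^2 - 7*h + 10) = h^2*(h - 5)^2*(h - 2)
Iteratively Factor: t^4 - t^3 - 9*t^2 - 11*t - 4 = (t + 1)*(t^3 - 2*t^2 - 7*t - 4) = (t - 4)*(t + 1)*(t^2 + 2*t + 1) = (t - 4)*(t + 1)^2*(t + 1)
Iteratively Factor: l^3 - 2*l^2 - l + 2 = (l - 2)*(l^2 - 1) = (l - 2)*(l - 1)*(l + 1)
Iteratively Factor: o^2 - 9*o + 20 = (o - 4)*(o - 5)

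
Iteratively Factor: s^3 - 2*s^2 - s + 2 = (s - 2)*(s^2 - 1) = (s - 2)*(s - 1)*(s + 1)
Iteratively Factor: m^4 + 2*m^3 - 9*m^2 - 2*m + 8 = (m - 1)*(m^3 + 3*m^2 - 6*m - 8) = (m - 1)*(m + 1)*(m^2 + 2*m - 8) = (m - 1)*(m + 1)*(m + 4)*(m - 2)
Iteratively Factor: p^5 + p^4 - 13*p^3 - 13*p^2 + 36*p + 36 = (p + 2)*(p^4 - p^3 - 11*p^2 + 9*p + 18) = (p - 2)*(p + 2)*(p^3 + p^2 - 9*p - 9) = (p - 2)*(p + 1)*(p + 2)*(p^2 - 9) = (p - 3)*(p - 2)*(p + 1)*(p + 2)*(p + 3)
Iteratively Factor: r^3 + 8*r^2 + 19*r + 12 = (r + 1)*(r^2 + 7*r + 12) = (r + 1)*(r + 4)*(r + 3)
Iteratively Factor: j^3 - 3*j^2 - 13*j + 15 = (j - 5)*(j^2 + 2*j - 3) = (j - 5)*(j + 3)*(j - 1)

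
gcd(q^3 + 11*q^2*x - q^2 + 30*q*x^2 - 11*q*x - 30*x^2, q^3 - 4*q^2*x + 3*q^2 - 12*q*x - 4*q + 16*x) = q - 1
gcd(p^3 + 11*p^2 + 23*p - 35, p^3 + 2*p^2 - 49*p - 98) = p + 7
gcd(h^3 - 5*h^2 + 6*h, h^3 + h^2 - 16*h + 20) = h - 2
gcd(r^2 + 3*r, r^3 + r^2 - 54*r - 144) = r + 3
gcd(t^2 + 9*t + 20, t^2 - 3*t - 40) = t + 5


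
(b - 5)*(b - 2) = b^2 - 7*b + 10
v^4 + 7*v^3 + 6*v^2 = v^2*(v + 1)*(v + 6)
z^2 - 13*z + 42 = (z - 7)*(z - 6)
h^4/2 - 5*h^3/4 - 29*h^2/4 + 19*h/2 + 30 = (h/2 + 1)*(h - 4)*(h - 3)*(h + 5/2)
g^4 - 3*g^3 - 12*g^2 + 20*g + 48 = (g - 4)*(g - 3)*(g + 2)^2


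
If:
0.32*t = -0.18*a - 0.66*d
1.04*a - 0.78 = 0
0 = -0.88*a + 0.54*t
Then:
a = 0.75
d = -0.80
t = 1.22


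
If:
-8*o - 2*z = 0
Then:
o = -z/4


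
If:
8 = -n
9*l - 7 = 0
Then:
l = 7/9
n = -8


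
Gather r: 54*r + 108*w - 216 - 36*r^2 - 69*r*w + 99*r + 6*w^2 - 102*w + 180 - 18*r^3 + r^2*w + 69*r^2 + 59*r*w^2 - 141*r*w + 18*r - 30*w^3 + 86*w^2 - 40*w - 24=-18*r^3 + r^2*(w + 33) + r*(59*w^2 - 210*w + 171) - 30*w^3 + 92*w^2 - 34*w - 60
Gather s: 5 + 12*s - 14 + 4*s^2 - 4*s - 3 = 4*s^2 + 8*s - 12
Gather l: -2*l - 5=-2*l - 5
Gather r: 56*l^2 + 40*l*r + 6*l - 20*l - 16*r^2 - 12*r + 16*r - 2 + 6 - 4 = 56*l^2 - 14*l - 16*r^2 + r*(40*l + 4)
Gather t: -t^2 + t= -t^2 + t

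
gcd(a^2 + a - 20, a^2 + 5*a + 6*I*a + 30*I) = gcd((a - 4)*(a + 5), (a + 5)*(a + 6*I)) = a + 5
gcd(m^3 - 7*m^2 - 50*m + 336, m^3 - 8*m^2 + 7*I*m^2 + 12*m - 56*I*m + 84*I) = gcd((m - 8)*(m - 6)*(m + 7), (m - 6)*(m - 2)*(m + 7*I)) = m - 6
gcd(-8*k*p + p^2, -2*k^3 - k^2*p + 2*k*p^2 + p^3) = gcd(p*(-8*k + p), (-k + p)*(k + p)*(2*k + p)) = 1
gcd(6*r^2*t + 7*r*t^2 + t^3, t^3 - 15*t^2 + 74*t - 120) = 1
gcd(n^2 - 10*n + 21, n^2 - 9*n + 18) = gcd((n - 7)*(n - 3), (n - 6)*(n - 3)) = n - 3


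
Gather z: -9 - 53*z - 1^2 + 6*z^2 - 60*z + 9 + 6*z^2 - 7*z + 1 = 12*z^2 - 120*z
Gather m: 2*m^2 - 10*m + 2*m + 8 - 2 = 2*m^2 - 8*m + 6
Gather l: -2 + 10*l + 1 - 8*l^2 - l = -8*l^2 + 9*l - 1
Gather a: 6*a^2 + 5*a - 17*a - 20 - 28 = 6*a^2 - 12*a - 48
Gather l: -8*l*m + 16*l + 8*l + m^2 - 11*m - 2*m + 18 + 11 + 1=l*(24 - 8*m) + m^2 - 13*m + 30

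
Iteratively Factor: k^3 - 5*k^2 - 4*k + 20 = (k - 2)*(k^2 - 3*k - 10) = (k - 2)*(k + 2)*(k - 5)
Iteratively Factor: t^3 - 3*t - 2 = (t + 1)*(t^2 - t - 2) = (t + 1)^2*(t - 2)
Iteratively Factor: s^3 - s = (s)*(s^2 - 1) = s*(s + 1)*(s - 1)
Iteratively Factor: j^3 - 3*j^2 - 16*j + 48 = (j - 4)*(j^2 + j - 12) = (j - 4)*(j - 3)*(j + 4)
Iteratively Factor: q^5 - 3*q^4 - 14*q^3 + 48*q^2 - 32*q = (q)*(q^4 - 3*q^3 - 14*q^2 + 48*q - 32) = q*(q - 4)*(q^3 + q^2 - 10*q + 8) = q*(q - 4)*(q - 2)*(q^2 + 3*q - 4) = q*(q - 4)*(q - 2)*(q + 4)*(q - 1)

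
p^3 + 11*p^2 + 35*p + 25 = (p + 1)*(p + 5)^2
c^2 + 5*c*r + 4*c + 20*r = (c + 4)*(c + 5*r)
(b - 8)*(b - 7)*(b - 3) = b^3 - 18*b^2 + 101*b - 168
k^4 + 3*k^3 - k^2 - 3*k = k*(k - 1)*(k + 1)*(k + 3)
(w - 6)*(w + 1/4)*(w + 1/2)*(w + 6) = w^4 + 3*w^3/4 - 287*w^2/8 - 27*w - 9/2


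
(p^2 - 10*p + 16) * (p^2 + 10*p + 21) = p^4 - 63*p^2 - 50*p + 336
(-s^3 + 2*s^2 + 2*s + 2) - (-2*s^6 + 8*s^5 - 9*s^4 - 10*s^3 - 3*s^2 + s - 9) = 2*s^6 - 8*s^5 + 9*s^4 + 9*s^3 + 5*s^2 + s + 11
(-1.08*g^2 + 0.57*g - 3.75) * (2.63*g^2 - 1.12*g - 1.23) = -2.8404*g^4 + 2.7087*g^3 - 9.1725*g^2 + 3.4989*g + 4.6125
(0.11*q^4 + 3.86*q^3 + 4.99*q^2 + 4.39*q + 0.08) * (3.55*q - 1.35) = 0.3905*q^5 + 13.5545*q^4 + 12.5035*q^3 + 8.848*q^2 - 5.6425*q - 0.108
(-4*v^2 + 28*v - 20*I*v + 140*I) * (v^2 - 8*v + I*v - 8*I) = -4*v^4 + 60*v^3 - 24*I*v^3 - 204*v^2 + 360*I*v^2 - 300*v - 1344*I*v + 1120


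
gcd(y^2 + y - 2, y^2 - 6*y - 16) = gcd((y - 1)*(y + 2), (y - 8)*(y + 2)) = y + 2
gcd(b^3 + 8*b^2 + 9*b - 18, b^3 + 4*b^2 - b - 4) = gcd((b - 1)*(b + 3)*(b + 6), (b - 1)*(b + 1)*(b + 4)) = b - 1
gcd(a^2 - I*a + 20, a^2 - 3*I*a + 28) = a + 4*I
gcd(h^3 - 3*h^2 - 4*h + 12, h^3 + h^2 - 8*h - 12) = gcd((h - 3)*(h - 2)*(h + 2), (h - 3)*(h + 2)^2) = h^2 - h - 6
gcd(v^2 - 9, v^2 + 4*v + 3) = v + 3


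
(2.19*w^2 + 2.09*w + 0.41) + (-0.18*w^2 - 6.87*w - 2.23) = 2.01*w^2 - 4.78*w - 1.82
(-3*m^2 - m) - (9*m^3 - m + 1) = -9*m^3 - 3*m^2 - 1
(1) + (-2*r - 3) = -2*r - 2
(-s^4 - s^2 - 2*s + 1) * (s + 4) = -s^5 - 4*s^4 - s^3 - 6*s^2 - 7*s + 4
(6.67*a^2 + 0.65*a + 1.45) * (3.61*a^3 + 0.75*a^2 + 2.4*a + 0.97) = 24.0787*a^5 + 7.349*a^4 + 21.73*a^3 + 9.1174*a^2 + 4.1105*a + 1.4065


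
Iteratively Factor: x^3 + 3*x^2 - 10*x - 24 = (x + 4)*(x^2 - x - 6) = (x + 2)*(x + 4)*(x - 3)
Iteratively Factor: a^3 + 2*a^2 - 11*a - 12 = (a - 3)*(a^2 + 5*a + 4) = (a - 3)*(a + 1)*(a + 4)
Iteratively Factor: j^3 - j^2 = (j)*(j^2 - j) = j*(j - 1)*(j)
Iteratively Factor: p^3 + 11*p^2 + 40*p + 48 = (p + 4)*(p^2 + 7*p + 12) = (p + 3)*(p + 4)*(p + 4)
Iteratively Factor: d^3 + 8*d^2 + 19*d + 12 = (d + 4)*(d^2 + 4*d + 3) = (d + 3)*(d + 4)*(d + 1)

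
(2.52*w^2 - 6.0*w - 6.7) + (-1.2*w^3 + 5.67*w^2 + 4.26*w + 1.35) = -1.2*w^3 + 8.19*w^2 - 1.74*w - 5.35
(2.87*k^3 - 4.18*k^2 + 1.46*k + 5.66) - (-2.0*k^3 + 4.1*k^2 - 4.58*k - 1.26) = 4.87*k^3 - 8.28*k^2 + 6.04*k + 6.92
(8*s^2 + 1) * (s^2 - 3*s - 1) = 8*s^4 - 24*s^3 - 7*s^2 - 3*s - 1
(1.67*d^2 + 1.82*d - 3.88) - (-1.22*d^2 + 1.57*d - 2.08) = 2.89*d^2 + 0.25*d - 1.8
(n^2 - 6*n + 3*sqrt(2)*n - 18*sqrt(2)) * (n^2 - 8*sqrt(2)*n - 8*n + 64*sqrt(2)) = n^4 - 14*n^3 - 5*sqrt(2)*n^3 + 70*sqrt(2)*n^2 - 240*sqrt(2)*n + 672*n - 2304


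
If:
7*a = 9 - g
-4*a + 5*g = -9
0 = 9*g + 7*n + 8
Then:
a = 18/13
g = -9/13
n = -23/91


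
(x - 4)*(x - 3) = x^2 - 7*x + 12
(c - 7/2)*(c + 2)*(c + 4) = c^3 + 5*c^2/2 - 13*c - 28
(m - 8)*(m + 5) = m^2 - 3*m - 40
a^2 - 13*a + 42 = (a - 7)*(a - 6)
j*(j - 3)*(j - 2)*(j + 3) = j^4 - 2*j^3 - 9*j^2 + 18*j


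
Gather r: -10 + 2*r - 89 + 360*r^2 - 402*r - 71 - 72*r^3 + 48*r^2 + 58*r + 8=-72*r^3 + 408*r^2 - 342*r - 162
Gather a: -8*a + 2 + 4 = 6 - 8*a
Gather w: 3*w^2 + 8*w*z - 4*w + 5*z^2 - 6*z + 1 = 3*w^2 + w*(8*z - 4) + 5*z^2 - 6*z + 1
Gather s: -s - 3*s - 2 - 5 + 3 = -4*s - 4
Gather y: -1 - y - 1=-y - 2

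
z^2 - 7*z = z*(z - 7)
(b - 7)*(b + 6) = b^2 - b - 42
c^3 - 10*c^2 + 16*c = c*(c - 8)*(c - 2)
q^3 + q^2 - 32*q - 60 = (q - 6)*(q + 2)*(q + 5)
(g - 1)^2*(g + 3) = g^3 + g^2 - 5*g + 3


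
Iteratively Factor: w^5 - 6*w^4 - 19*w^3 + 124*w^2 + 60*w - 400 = (w + 4)*(w^4 - 10*w^3 + 21*w^2 + 40*w - 100) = (w - 5)*(w + 4)*(w^3 - 5*w^2 - 4*w + 20) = (w - 5)^2*(w + 4)*(w^2 - 4) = (w - 5)^2*(w - 2)*(w + 4)*(w + 2)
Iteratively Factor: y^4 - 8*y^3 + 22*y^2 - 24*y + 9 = (y - 3)*(y^3 - 5*y^2 + 7*y - 3) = (y - 3)*(y - 1)*(y^2 - 4*y + 3) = (y - 3)^2*(y - 1)*(y - 1)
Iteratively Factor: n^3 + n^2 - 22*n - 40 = (n + 4)*(n^2 - 3*n - 10) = (n - 5)*(n + 4)*(n + 2)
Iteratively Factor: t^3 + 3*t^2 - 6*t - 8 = (t + 1)*(t^2 + 2*t - 8) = (t + 1)*(t + 4)*(t - 2)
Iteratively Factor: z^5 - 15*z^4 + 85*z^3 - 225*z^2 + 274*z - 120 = (z - 5)*(z^4 - 10*z^3 + 35*z^2 - 50*z + 24) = (z - 5)*(z - 4)*(z^3 - 6*z^2 + 11*z - 6) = (z - 5)*(z - 4)*(z - 2)*(z^2 - 4*z + 3) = (z - 5)*(z - 4)*(z - 3)*(z - 2)*(z - 1)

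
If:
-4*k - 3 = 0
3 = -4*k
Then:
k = -3/4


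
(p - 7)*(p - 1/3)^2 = p^3 - 23*p^2/3 + 43*p/9 - 7/9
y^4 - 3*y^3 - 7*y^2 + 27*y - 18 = (y - 3)*(y - 2)*(y - 1)*(y + 3)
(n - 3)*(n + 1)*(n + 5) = n^3 + 3*n^2 - 13*n - 15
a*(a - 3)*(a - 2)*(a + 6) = a^4 + a^3 - 24*a^2 + 36*a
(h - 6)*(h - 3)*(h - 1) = h^3 - 10*h^2 + 27*h - 18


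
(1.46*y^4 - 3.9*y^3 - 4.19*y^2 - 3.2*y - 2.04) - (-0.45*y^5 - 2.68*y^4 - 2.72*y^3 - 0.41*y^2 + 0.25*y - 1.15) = 0.45*y^5 + 4.14*y^4 - 1.18*y^3 - 3.78*y^2 - 3.45*y - 0.89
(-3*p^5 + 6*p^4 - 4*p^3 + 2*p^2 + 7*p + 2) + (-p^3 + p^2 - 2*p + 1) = -3*p^5 + 6*p^4 - 5*p^3 + 3*p^2 + 5*p + 3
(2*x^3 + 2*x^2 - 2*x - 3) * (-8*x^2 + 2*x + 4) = -16*x^5 - 12*x^4 + 28*x^3 + 28*x^2 - 14*x - 12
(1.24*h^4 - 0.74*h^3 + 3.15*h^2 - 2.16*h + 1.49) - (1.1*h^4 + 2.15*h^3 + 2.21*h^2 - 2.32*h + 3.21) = 0.14*h^4 - 2.89*h^3 + 0.94*h^2 + 0.16*h - 1.72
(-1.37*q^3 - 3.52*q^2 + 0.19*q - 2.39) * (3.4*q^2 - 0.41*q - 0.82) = -4.658*q^5 - 11.4063*q^4 + 3.2126*q^3 - 5.3175*q^2 + 0.8241*q + 1.9598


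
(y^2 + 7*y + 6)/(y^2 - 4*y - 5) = (y + 6)/(y - 5)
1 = 1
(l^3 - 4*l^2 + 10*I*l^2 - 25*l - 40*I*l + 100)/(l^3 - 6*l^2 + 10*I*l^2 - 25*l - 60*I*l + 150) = (l - 4)/(l - 6)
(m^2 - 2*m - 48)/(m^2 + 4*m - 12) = (m - 8)/(m - 2)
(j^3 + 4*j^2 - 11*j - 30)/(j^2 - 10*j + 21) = (j^2 + 7*j + 10)/(j - 7)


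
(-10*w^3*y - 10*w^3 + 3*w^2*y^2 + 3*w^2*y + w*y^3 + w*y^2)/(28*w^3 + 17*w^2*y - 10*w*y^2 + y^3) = w*(-10*w^2*y - 10*w^2 + 3*w*y^2 + 3*w*y + y^3 + y^2)/(28*w^3 + 17*w^2*y - 10*w*y^2 + y^3)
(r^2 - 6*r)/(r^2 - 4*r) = (r - 6)/(r - 4)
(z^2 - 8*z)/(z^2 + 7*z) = (z - 8)/(z + 7)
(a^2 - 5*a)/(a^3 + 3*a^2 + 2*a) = (a - 5)/(a^2 + 3*a + 2)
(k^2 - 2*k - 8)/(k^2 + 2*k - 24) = (k + 2)/(k + 6)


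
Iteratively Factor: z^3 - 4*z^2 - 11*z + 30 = (z - 2)*(z^2 - 2*z - 15) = (z - 5)*(z - 2)*(z + 3)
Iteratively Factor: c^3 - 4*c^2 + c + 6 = (c + 1)*(c^2 - 5*c + 6) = (c - 2)*(c + 1)*(c - 3)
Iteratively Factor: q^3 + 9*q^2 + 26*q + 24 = (q + 2)*(q^2 + 7*q + 12) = (q + 2)*(q + 3)*(q + 4)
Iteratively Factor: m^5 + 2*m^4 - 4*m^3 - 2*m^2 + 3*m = (m - 1)*(m^4 + 3*m^3 - m^2 - 3*m) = (m - 1)*(m + 3)*(m^3 - m) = m*(m - 1)*(m + 3)*(m^2 - 1) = m*(m - 1)^2*(m + 3)*(m + 1)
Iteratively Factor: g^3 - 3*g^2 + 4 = (g - 2)*(g^2 - g - 2) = (g - 2)*(g + 1)*(g - 2)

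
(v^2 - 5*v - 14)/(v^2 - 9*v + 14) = (v + 2)/(v - 2)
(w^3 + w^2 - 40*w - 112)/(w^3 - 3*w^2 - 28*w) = (w + 4)/w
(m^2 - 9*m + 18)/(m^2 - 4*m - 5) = (-m^2 + 9*m - 18)/(-m^2 + 4*m + 5)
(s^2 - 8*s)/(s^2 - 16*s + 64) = s/(s - 8)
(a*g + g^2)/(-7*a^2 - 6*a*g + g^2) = -g/(7*a - g)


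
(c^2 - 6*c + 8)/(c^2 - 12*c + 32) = (c - 2)/(c - 8)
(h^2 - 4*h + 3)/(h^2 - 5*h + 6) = (h - 1)/(h - 2)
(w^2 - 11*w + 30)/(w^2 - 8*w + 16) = (w^2 - 11*w + 30)/(w^2 - 8*w + 16)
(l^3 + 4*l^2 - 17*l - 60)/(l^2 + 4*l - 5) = (l^2 - l - 12)/(l - 1)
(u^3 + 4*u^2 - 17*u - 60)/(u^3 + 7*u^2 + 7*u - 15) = (u - 4)/(u - 1)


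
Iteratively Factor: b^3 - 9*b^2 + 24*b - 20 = (b - 2)*(b^2 - 7*b + 10) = (b - 2)^2*(b - 5)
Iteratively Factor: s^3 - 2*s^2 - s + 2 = (s + 1)*(s^2 - 3*s + 2) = (s - 2)*(s + 1)*(s - 1)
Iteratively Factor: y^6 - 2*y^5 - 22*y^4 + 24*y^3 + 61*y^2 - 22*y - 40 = (y + 1)*(y^5 - 3*y^4 - 19*y^3 + 43*y^2 + 18*y - 40) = (y - 1)*(y + 1)*(y^4 - 2*y^3 - 21*y^2 + 22*y + 40) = (y - 1)*(y + 1)^2*(y^3 - 3*y^2 - 18*y + 40) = (y - 1)*(y + 1)^2*(y + 4)*(y^2 - 7*y + 10) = (y - 5)*(y - 1)*(y + 1)^2*(y + 4)*(y - 2)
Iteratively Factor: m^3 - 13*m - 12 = (m - 4)*(m^2 + 4*m + 3) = (m - 4)*(m + 1)*(m + 3)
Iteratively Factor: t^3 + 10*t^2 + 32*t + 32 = (t + 4)*(t^2 + 6*t + 8) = (t + 2)*(t + 4)*(t + 4)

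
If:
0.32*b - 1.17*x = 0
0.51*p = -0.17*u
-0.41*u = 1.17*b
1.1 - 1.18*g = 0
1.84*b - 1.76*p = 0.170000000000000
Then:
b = 1.02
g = 0.93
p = 0.98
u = -2.92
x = 0.28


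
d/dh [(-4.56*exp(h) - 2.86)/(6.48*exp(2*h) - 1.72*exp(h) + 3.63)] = (29.5488*exp(2*h) + 37.0656*exp(h) - 21.472)*exp(h)/(41.9904*exp(4*h) - 22.2912*exp(3*h) + 50.0032*exp(2*h) - 12.4872*exp(h) + 13.1769)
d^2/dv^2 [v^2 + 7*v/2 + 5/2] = 2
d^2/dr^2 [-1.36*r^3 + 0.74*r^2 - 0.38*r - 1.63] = 1.48 - 8.16*r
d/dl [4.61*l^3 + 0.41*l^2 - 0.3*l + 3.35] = 13.83*l^2 + 0.82*l - 0.3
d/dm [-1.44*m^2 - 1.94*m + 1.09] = -2.88*m - 1.94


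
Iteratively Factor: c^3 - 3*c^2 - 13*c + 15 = (c + 3)*(c^2 - 6*c + 5) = (c - 5)*(c + 3)*(c - 1)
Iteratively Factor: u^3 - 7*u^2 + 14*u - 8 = (u - 1)*(u^2 - 6*u + 8) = (u - 2)*(u - 1)*(u - 4)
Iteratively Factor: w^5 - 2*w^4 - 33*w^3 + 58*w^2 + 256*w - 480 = (w - 2)*(w^4 - 33*w^2 - 8*w + 240) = (w - 2)*(w + 4)*(w^3 - 4*w^2 - 17*w + 60) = (w - 5)*(w - 2)*(w + 4)*(w^2 + w - 12) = (w - 5)*(w - 2)*(w + 4)^2*(w - 3)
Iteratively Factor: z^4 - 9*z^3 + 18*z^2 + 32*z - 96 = (z - 4)*(z^3 - 5*z^2 - 2*z + 24) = (z - 4)*(z - 3)*(z^2 - 2*z - 8) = (z - 4)^2*(z - 3)*(z + 2)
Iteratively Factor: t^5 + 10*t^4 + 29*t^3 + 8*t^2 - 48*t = (t + 4)*(t^4 + 6*t^3 + 5*t^2 - 12*t) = (t + 4)^2*(t^3 + 2*t^2 - 3*t) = t*(t + 4)^2*(t^2 + 2*t - 3) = t*(t - 1)*(t + 4)^2*(t + 3)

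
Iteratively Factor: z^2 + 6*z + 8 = (z + 4)*(z + 2)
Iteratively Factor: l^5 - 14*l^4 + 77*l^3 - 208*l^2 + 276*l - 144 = (l - 3)*(l^4 - 11*l^3 + 44*l^2 - 76*l + 48) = (l - 3)*(l - 2)*(l^3 - 9*l^2 + 26*l - 24) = (l - 3)*(l - 2)^2*(l^2 - 7*l + 12) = (l - 4)*(l - 3)*(l - 2)^2*(l - 3)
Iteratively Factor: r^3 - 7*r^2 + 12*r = (r)*(r^2 - 7*r + 12) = r*(r - 4)*(r - 3)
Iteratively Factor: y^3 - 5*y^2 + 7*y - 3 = (y - 1)*(y^2 - 4*y + 3) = (y - 1)^2*(y - 3)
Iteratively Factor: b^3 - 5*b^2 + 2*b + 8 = (b - 4)*(b^2 - b - 2) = (b - 4)*(b + 1)*(b - 2)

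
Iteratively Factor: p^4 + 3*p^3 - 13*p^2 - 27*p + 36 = (p - 3)*(p^3 + 6*p^2 + 5*p - 12) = (p - 3)*(p - 1)*(p^2 + 7*p + 12) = (p - 3)*(p - 1)*(p + 4)*(p + 3)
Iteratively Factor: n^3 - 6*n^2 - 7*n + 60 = (n + 3)*(n^2 - 9*n + 20) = (n - 5)*(n + 3)*(n - 4)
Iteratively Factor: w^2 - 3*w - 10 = (w - 5)*(w + 2)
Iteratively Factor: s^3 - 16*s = (s)*(s^2 - 16) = s*(s + 4)*(s - 4)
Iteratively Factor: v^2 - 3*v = (v - 3)*(v)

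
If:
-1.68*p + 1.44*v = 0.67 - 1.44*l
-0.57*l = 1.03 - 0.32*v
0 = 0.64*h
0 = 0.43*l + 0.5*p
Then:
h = 0.00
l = -0.73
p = 0.63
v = 1.92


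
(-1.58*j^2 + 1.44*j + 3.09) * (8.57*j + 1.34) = -13.5406*j^3 + 10.2236*j^2 + 28.4109*j + 4.1406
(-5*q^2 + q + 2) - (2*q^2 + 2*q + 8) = -7*q^2 - q - 6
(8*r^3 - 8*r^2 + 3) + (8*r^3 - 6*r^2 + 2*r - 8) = 16*r^3 - 14*r^2 + 2*r - 5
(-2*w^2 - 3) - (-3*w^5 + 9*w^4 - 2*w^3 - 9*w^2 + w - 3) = 3*w^5 - 9*w^4 + 2*w^3 + 7*w^2 - w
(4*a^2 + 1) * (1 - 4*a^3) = -16*a^5 - 4*a^3 + 4*a^2 + 1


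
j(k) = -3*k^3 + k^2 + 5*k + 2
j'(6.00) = -307.00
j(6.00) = -580.00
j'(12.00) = -1267.00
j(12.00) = -4978.00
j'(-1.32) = -13.32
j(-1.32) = 4.04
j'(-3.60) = -118.84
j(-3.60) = 136.93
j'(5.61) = -267.03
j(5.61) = -468.15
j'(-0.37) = 3.03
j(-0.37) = 0.44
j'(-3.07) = -85.96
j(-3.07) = 82.88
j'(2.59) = -50.19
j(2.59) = -30.46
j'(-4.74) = -206.69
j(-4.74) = 320.26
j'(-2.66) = -64.00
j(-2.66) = 52.24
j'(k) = -9*k^2 + 2*k + 5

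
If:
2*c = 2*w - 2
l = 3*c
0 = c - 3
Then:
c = 3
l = 9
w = 4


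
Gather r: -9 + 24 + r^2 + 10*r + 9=r^2 + 10*r + 24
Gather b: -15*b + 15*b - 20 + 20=0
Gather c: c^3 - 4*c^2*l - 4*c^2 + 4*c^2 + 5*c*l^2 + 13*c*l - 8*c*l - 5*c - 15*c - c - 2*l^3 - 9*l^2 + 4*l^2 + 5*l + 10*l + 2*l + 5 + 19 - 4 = c^3 - 4*c^2*l + c*(5*l^2 + 5*l - 21) - 2*l^3 - 5*l^2 + 17*l + 20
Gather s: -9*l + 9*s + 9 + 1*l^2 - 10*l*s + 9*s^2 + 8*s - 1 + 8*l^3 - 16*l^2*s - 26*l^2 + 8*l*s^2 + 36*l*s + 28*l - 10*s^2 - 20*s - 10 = 8*l^3 - 25*l^2 + 19*l + s^2*(8*l - 1) + s*(-16*l^2 + 26*l - 3) - 2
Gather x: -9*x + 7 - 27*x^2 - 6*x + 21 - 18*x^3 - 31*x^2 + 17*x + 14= -18*x^3 - 58*x^2 + 2*x + 42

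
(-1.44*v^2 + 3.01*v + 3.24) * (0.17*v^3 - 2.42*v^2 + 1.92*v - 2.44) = -0.2448*v^5 + 3.9965*v^4 - 9.4982*v^3 + 1.452*v^2 - 1.1236*v - 7.9056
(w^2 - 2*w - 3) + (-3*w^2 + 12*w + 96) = -2*w^2 + 10*w + 93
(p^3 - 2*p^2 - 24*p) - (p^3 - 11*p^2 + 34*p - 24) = 9*p^2 - 58*p + 24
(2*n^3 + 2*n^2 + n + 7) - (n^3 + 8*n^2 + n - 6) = n^3 - 6*n^2 + 13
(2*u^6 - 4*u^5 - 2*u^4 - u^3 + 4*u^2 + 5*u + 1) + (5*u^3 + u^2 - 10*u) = 2*u^6 - 4*u^5 - 2*u^4 + 4*u^3 + 5*u^2 - 5*u + 1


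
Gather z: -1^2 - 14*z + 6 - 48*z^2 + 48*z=-48*z^2 + 34*z + 5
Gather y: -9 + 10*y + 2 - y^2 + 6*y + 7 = -y^2 + 16*y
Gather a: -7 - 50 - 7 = -64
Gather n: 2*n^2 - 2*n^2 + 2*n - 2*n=0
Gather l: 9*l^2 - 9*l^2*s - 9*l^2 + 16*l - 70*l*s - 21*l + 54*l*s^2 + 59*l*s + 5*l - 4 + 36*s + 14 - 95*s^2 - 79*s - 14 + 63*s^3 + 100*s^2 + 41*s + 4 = -9*l^2*s + l*(54*s^2 - 11*s) + 63*s^3 + 5*s^2 - 2*s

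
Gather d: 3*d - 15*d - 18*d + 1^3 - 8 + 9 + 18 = 20 - 30*d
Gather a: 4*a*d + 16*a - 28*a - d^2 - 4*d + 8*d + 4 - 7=a*(4*d - 12) - d^2 + 4*d - 3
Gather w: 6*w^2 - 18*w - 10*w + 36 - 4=6*w^2 - 28*w + 32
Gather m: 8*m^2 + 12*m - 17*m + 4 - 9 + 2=8*m^2 - 5*m - 3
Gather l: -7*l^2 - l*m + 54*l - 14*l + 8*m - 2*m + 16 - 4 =-7*l^2 + l*(40 - m) + 6*m + 12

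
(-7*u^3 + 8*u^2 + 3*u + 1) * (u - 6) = -7*u^4 + 50*u^3 - 45*u^2 - 17*u - 6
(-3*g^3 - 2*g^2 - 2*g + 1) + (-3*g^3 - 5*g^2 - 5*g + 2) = -6*g^3 - 7*g^2 - 7*g + 3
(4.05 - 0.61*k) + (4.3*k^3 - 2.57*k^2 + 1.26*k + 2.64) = 4.3*k^3 - 2.57*k^2 + 0.65*k + 6.69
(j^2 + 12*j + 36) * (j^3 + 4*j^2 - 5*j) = j^5 + 16*j^4 + 79*j^3 + 84*j^2 - 180*j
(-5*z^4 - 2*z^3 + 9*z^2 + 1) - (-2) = -5*z^4 - 2*z^3 + 9*z^2 + 3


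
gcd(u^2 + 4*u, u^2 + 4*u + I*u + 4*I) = u + 4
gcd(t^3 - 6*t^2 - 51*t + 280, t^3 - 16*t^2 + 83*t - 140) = t - 5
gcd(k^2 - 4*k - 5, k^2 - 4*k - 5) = k^2 - 4*k - 5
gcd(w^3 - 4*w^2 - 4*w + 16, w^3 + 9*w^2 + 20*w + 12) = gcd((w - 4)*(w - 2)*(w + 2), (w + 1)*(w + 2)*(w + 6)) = w + 2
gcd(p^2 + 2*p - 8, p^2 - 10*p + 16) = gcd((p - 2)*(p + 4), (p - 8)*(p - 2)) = p - 2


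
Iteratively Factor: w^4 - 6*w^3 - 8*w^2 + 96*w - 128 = (w + 4)*(w^3 - 10*w^2 + 32*w - 32) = (w - 4)*(w + 4)*(w^2 - 6*w + 8) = (w - 4)*(w - 2)*(w + 4)*(w - 4)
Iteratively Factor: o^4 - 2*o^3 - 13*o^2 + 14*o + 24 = (o + 1)*(o^3 - 3*o^2 - 10*o + 24) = (o - 4)*(o + 1)*(o^2 + o - 6) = (o - 4)*(o + 1)*(o + 3)*(o - 2)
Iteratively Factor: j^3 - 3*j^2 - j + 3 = (j - 1)*(j^2 - 2*j - 3) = (j - 1)*(j + 1)*(j - 3)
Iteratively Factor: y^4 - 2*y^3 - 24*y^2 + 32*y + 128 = (y + 2)*(y^3 - 4*y^2 - 16*y + 64) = (y - 4)*(y + 2)*(y^2 - 16) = (y - 4)*(y + 2)*(y + 4)*(y - 4)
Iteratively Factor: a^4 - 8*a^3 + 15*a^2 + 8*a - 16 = (a - 1)*(a^3 - 7*a^2 + 8*a + 16) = (a - 4)*(a - 1)*(a^2 - 3*a - 4) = (a - 4)*(a - 1)*(a + 1)*(a - 4)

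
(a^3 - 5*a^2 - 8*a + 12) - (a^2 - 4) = a^3 - 6*a^2 - 8*a + 16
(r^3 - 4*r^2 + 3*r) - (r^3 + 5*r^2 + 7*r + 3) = -9*r^2 - 4*r - 3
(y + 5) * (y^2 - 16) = y^3 + 5*y^2 - 16*y - 80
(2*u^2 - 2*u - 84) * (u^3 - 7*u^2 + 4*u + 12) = 2*u^5 - 16*u^4 - 62*u^3 + 604*u^2 - 360*u - 1008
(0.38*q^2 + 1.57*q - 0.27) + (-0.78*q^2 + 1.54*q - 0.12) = -0.4*q^2 + 3.11*q - 0.39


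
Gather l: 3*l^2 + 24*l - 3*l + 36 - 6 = 3*l^2 + 21*l + 30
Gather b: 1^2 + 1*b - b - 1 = 0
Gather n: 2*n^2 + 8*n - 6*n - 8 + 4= 2*n^2 + 2*n - 4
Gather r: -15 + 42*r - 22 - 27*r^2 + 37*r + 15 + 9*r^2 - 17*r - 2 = -18*r^2 + 62*r - 24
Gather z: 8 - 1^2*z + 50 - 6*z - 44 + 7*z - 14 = 0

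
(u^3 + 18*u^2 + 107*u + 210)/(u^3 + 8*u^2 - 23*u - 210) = (u + 5)/(u - 5)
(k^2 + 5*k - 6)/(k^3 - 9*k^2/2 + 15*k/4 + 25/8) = 8*(k^2 + 5*k - 6)/(8*k^3 - 36*k^2 + 30*k + 25)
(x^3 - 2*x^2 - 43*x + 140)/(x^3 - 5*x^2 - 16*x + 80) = (x + 7)/(x + 4)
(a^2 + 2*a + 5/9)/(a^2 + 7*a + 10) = (a^2 + 2*a + 5/9)/(a^2 + 7*a + 10)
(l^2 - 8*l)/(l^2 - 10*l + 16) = l/(l - 2)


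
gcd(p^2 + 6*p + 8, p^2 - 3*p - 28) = p + 4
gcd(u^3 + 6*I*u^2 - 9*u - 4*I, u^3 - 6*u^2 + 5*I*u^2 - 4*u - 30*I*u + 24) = u^2 + 5*I*u - 4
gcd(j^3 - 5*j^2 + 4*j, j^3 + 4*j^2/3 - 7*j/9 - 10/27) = 1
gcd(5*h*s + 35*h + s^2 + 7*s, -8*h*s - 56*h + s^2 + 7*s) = s + 7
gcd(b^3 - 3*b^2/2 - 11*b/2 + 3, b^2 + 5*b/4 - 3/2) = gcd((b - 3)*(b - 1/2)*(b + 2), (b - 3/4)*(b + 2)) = b + 2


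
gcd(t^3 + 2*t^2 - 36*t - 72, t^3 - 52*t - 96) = t^2 + 8*t + 12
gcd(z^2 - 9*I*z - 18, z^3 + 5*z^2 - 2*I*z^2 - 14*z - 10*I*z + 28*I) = 1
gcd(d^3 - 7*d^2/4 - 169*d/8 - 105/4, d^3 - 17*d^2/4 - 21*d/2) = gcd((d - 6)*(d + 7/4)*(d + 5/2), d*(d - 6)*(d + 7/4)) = d^2 - 17*d/4 - 21/2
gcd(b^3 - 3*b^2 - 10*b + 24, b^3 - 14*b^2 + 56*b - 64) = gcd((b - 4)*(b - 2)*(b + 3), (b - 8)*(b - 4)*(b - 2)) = b^2 - 6*b + 8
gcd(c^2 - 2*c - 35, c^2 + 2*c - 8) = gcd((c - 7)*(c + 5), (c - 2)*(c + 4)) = 1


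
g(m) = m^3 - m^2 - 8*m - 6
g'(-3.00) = 25.00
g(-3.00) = -18.00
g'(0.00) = -8.00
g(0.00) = -6.00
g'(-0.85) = -4.13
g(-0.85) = -0.54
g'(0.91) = -7.34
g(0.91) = -13.35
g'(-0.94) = -3.47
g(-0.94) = -0.19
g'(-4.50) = 61.75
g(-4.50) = -81.38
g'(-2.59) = 17.30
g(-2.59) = -9.36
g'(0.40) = -8.32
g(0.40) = -9.30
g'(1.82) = -1.70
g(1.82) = -17.84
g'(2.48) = 5.49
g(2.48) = -16.74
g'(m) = 3*m^2 - 2*m - 8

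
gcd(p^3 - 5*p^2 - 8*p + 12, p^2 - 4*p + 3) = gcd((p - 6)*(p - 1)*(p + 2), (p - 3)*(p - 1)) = p - 1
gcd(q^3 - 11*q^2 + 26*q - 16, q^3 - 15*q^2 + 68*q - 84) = q - 2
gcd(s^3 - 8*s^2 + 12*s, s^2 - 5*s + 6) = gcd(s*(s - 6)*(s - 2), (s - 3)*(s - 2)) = s - 2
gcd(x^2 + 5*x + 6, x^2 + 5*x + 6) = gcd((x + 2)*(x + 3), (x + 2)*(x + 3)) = x^2 + 5*x + 6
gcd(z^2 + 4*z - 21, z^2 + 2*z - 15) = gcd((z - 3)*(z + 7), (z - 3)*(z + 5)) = z - 3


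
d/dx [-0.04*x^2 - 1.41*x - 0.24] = -0.08*x - 1.41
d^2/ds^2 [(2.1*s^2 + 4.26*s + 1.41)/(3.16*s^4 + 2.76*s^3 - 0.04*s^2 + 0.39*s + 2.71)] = (125.81856*s^8 + 620.356032*s^7 + 908.582976*s^6 + 529.342272*s^5 - 353.808288*s^4 - 954.150624*s^3 - 516.767544*s^2 - 60.638688*s + 22.575042)/(31.554496*s^12 + 82.680768*s^11 + 71.016576*s^10 + 30.614544*s^9 + 100.692528*s^8 + 150.44328*s^7 + 61.059332*s^6 + 19.50498*s^5 + 87.119088*s^4 + 60.614811*s^3 + 0.355281*s^2 + 8.592597*s + 19.902511)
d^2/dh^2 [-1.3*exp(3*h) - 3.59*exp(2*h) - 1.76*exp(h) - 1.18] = (-11.7*exp(2*h) - 14.36*exp(h) - 1.76)*exp(h)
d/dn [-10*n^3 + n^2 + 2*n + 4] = -30*n^2 + 2*n + 2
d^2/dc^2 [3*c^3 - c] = 18*c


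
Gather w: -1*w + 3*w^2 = 3*w^2 - w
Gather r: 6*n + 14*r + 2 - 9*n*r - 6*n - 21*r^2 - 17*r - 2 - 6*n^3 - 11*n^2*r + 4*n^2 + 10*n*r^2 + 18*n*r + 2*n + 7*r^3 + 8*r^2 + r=-6*n^3 + 4*n^2 + 2*n + 7*r^3 + r^2*(10*n - 13) + r*(-11*n^2 + 9*n - 2)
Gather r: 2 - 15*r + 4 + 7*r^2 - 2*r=7*r^2 - 17*r + 6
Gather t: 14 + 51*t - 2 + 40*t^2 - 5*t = 40*t^2 + 46*t + 12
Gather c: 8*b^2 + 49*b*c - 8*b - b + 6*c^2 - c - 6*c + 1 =8*b^2 - 9*b + 6*c^2 + c*(49*b - 7) + 1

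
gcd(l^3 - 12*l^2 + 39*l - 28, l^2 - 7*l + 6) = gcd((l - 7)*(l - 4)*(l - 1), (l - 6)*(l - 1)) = l - 1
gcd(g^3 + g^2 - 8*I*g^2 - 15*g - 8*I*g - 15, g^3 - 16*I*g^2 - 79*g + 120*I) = g^2 - 8*I*g - 15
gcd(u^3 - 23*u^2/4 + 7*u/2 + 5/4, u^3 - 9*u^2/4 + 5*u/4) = u - 1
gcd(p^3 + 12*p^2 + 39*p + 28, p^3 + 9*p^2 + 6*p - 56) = p^2 + 11*p + 28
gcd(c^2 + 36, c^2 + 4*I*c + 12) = c + 6*I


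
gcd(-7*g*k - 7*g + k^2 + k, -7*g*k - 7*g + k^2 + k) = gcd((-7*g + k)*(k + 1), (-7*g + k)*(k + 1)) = 7*g*k + 7*g - k^2 - k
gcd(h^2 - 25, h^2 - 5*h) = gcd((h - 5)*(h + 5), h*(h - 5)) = h - 5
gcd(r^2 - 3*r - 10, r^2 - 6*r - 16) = r + 2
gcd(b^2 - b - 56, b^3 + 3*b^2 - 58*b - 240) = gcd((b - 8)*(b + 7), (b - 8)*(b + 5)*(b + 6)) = b - 8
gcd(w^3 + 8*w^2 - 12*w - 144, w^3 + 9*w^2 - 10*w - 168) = w^2 + 2*w - 24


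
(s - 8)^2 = s^2 - 16*s + 64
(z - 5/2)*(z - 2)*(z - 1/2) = z^3 - 5*z^2 + 29*z/4 - 5/2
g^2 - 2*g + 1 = (g - 1)^2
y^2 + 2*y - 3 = (y - 1)*(y + 3)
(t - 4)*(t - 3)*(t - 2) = t^3 - 9*t^2 + 26*t - 24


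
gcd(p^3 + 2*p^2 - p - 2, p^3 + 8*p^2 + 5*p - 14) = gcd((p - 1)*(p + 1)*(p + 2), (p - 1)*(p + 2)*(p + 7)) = p^2 + p - 2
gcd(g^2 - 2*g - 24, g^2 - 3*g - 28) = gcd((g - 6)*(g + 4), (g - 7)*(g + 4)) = g + 4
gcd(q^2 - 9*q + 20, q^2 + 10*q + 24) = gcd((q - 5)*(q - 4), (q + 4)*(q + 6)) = 1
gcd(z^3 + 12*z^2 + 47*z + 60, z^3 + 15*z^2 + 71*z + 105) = z^2 + 8*z + 15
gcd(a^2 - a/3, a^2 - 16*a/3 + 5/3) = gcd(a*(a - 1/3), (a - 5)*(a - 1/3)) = a - 1/3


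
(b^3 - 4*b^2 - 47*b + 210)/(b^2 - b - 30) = (b^2 + 2*b - 35)/(b + 5)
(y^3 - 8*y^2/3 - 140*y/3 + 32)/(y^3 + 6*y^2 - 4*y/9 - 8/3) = 3*(y - 8)/(3*y + 2)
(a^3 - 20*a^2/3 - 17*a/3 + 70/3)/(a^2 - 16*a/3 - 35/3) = (3*a^2 + a - 10)/(3*a + 5)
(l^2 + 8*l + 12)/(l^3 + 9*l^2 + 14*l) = (l + 6)/(l*(l + 7))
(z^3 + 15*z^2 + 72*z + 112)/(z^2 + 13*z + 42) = (z^2 + 8*z + 16)/(z + 6)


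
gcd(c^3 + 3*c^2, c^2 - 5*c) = c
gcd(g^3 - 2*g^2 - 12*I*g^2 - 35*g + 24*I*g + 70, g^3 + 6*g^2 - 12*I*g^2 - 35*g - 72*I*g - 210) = g^2 - 12*I*g - 35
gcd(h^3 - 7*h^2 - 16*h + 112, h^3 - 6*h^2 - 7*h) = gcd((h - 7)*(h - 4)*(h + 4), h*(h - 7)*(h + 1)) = h - 7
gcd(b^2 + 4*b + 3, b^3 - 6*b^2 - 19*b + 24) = b + 3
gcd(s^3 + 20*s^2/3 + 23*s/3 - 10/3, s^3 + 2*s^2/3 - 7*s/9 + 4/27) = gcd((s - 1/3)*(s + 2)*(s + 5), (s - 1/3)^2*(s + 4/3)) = s - 1/3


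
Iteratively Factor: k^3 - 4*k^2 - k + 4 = (k - 1)*(k^2 - 3*k - 4) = (k - 1)*(k + 1)*(k - 4)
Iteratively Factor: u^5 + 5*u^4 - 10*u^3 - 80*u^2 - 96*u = (u)*(u^4 + 5*u^3 - 10*u^2 - 80*u - 96) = u*(u + 3)*(u^3 + 2*u^2 - 16*u - 32) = u*(u + 3)*(u + 4)*(u^2 - 2*u - 8) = u*(u + 2)*(u + 3)*(u + 4)*(u - 4)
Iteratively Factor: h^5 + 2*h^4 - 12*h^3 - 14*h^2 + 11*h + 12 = (h - 3)*(h^4 + 5*h^3 + 3*h^2 - 5*h - 4) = (h - 3)*(h - 1)*(h^3 + 6*h^2 + 9*h + 4) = (h - 3)*(h - 1)*(h + 1)*(h^2 + 5*h + 4) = (h - 3)*(h - 1)*(h + 1)*(h + 4)*(h + 1)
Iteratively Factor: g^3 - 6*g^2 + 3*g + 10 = (g + 1)*(g^2 - 7*g + 10) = (g - 5)*(g + 1)*(g - 2)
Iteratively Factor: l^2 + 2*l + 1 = (l + 1)*(l + 1)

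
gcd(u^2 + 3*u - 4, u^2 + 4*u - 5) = u - 1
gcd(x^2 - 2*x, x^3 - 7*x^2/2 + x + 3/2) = 1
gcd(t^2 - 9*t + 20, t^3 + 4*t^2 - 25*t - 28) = t - 4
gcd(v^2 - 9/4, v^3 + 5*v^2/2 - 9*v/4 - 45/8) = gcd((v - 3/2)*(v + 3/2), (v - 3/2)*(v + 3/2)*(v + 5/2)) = v^2 - 9/4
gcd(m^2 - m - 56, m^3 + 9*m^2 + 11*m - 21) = m + 7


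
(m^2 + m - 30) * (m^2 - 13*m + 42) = m^4 - 12*m^3 - m^2 + 432*m - 1260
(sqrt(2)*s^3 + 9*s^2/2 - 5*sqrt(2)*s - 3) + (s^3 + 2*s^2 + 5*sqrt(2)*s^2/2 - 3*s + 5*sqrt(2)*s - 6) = s^3 + sqrt(2)*s^3 + 5*sqrt(2)*s^2/2 + 13*s^2/2 - 3*s - 9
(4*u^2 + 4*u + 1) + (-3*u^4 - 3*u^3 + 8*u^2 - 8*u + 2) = -3*u^4 - 3*u^3 + 12*u^2 - 4*u + 3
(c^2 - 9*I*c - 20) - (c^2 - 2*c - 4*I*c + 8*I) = 2*c - 5*I*c - 20 - 8*I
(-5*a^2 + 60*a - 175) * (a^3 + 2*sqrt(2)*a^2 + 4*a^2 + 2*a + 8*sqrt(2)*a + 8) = -5*a^5 - 10*sqrt(2)*a^4 + 40*a^4 + 55*a^3 + 80*sqrt(2)*a^3 - 620*a^2 + 130*sqrt(2)*a^2 - 1400*sqrt(2)*a + 130*a - 1400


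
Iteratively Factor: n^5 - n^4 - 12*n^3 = (n + 3)*(n^4 - 4*n^3) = (n - 4)*(n + 3)*(n^3) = n*(n - 4)*(n + 3)*(n^2) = n^2*(n - 4)*(n + 3)*(n)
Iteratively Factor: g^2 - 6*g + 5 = (g - 1)*(g - 5)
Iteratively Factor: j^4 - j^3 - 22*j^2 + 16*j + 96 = (j + 2)*(j^3 - 3*j^2 - 16*j + 48) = (j + 2)*(j + 4)*(j^2 - 7*j + 12) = (j - 3)*(j + 2)*(j + 4)*(j - 4)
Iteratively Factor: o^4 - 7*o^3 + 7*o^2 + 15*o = (o)*(o^3 - 7*o^2 + 7*o + 15) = o*(o - 5)*(o^2 - 2*o - 3) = o*(o - 5)*(o + 1)*(o - 3)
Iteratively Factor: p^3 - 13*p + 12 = (p - 3)*(p^2 + 3*p - 4) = (p - 3)*(p - 1)*(p + 4)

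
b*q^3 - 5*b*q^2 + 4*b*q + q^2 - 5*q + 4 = (q - 4)*(q - 1)*(b*q + 1)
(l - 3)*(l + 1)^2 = l^3 - l^2 - 5*l - 3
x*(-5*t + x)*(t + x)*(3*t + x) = -15*t^3*x - 17*t^2*x^2 - t*x^3 + x^4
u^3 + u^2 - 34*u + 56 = (u - 4)*(u - 2)*(u + 7)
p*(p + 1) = p^2 + p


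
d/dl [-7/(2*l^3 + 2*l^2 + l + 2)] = 7*(6*l^2 + 4*l + 1)/(2*l^3 + 2*l^2 + l + 2)^2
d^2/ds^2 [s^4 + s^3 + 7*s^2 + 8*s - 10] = 12*s^2 + 6*s + 14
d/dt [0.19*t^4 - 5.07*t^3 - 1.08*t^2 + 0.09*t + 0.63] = 0.76*t^3 - 15.21*t^2 - 2.16*t + 0.09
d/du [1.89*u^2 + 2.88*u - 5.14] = 3.78*u + 2.88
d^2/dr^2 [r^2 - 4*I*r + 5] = 2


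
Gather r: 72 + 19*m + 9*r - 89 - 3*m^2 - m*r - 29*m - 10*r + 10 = -3*m^2 - 10*m + r*(-m - 1) - 7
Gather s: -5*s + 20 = 20 - 5*s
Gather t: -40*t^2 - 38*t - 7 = -40*t^2 - 38*t - 7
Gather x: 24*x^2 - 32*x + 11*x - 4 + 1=24*x^2 - 21*x - 3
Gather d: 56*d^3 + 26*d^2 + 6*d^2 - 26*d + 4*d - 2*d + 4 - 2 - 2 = 56*d^3 + 32*d^2 - 24*d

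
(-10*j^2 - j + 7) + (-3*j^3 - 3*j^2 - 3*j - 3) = -3*j^3 - 13*j^2 - 4*j + 4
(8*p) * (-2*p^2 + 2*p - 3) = -16*p^3 + 16*p^2 - 24*p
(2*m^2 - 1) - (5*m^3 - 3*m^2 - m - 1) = -5*m^3 + 5*m^2 + m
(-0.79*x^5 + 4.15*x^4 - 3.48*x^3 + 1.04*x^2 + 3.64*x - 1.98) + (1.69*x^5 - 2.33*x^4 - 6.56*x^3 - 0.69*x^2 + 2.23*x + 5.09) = 0.9*x^5 + 1.82*x^4 - 10.04*x^3 + 0.35*x^2 + 5.87*x + 3.11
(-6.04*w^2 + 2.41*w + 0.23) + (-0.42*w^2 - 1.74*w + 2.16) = -6.46*w^2 + 0.67*w + 2.39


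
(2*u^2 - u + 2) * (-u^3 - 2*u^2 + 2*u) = -2*u^5 - 3*u^4 + 4*u^3 - 6*u^2 + 4*u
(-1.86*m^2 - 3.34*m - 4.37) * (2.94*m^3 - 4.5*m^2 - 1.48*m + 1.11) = -5.4684*m^5 - 1.4496*m^4 + 4.935*m^3 + 22.5436*m^2 + 2.7602*m - 4.8507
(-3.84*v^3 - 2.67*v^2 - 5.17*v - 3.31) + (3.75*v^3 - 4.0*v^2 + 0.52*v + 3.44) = -0.0899999999999999*v^3 - 6.67*v^2 - 4.65*v + 0.13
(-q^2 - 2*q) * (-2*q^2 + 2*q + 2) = 2*q^4 + 2*q^3 - 6*q^2 - 4*q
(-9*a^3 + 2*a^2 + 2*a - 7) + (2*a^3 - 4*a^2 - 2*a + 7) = -7*a^3 - 2*a^2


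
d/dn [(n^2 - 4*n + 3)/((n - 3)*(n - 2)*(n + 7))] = (-n^2 + 2*n - 9)/(n^4 + 10*n^3 - 3*n^2 - 140*n + 196)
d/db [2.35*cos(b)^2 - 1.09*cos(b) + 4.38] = (1.09 - 4.7*cos(b))*sin(b)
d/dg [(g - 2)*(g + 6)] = 2*g + 4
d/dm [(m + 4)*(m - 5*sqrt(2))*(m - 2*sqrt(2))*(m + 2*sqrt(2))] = 4*m^3 - 15*sqrt(2)*m^2 + 12*m^2 - 40*sqrt(2)*m - 16*m - 32 + 40*sqrt(2)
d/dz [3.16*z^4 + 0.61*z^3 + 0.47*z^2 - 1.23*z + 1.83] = 12.64*z^3 + 1.83*z^2 + 0.94*z - 1.23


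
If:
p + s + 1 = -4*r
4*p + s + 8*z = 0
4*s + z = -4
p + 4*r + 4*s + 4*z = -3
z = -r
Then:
No Solution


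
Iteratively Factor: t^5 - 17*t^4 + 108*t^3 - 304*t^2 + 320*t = (t)*(t^4 - 17*t^3 + 108*t^2 - 304*t + 320) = t*(t - 5)*(t^3 - 12*t^2 + 48*t - 64) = t*(t - 5)*(t - 4)*(t^2 - 8*t + 16) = t*(t - 5)*(t - 4)^2*(t - 4)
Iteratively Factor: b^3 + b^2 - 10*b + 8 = (b - 1)*(b^2 + 2*b - 8) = (b - 1)*(b + 4)*(b - 2)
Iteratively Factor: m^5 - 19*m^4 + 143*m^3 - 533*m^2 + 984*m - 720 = (m - 3)*(m^4 - 16*m^3 + 95*m^2 - 248*m + 240) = (m - 5)*(m - 3)*(m^3 - 11*m^2 + 40*m - 48) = (m - 5)*(m - 4)*(m - 3)*(m^2 - 7*m + 12) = (m - 5)*(m - 4)^2*(m - 3)*(m - 3)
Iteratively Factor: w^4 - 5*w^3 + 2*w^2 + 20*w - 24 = (w - 2)*(w^3 - 3*w^2 - 4*w + 12) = (w - 2)*(w + 2)*(w^2 - 5*w + 6) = (w - 2)^2*(w + 2)*(w - 3)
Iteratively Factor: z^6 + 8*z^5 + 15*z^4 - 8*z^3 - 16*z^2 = (z + 1)*(z^5 + 7*z^4 + 8*z^3 - 16*z^2) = z*(z + 1)*(z^4 + 7*z^3 + 8*z^2 - 16*z) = z*(z + 1)*(z + 4)*(z^3 + 3*z^2 - 4*z) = z*(z + 1)*(z + 4)^2*(z^2 - z) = z^2*(z + 1)*(z + 4)^2*(z - 1)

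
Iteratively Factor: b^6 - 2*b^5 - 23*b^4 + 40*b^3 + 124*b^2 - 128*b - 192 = (b + 2)*(b^5 - 4*b^4 - 15*b^3 + 70*b^2 - 16*b - 96) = (b - 2)*(b + 2)*(b^4 - 2*b^3 - 19*b^2 + 32*b + 48) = (b - 3)*(b - 2)*(b + 2)*(b^3 + b^2 - 16*b - 16) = (b - 3)*(b - 2)*(b + 1)*(b + 2)*(b^2 - 16) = (b - 3)*(b - 2)*(b + 1)*(b + 2)*(b + 4)*(b - 4)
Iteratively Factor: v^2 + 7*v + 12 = (v + 3)*(v + 4)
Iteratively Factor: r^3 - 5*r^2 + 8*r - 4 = (r - 2)*(r^2 - 3*r + 2) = (r - 2)^2*(r - 1)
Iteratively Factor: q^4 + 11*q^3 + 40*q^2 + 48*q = (q)*(q^3 + 11*q^2 + 40*q + 48) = q*(q + 4)*(q^2 + 7*q + 12) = q*(q + 4)^2*(q + 3)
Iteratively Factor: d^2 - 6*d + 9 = (d - 3)*(d - 3)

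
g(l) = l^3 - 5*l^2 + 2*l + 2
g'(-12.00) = 554.00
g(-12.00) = -2470.00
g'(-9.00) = 335.00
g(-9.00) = -1150.00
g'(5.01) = 27.20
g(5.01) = 12.27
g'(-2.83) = 54.33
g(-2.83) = -66.37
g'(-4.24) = 98.33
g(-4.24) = -172.59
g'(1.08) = -5.30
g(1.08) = -0.41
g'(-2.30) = 40.87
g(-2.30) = -41.22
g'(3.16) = 0.36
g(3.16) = -10.05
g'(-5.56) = 150.34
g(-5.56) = -335.57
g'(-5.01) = 127.40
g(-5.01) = -259.27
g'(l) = 3*l^2 - 10*l + 2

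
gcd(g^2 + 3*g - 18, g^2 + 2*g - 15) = g - 3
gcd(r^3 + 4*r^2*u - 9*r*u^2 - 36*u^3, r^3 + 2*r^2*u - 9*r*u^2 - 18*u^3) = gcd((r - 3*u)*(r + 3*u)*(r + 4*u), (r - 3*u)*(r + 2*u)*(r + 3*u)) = r^2 - 9*u^2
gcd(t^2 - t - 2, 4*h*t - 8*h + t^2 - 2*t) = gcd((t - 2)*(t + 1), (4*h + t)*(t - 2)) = t - 2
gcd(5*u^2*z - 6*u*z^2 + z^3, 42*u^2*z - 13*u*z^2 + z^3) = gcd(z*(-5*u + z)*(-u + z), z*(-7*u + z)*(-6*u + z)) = z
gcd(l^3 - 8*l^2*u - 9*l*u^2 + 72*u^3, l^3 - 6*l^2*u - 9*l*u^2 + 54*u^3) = -l^2 + 9*u^2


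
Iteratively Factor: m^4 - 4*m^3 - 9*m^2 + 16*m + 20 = (m + 1)*(m^3 - 5*m^2 - 4*m + 20) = (m - 2)*(m + 1)*(m^2 - 3*m - 10) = (m - 5)*(m - 2)*(m + 1)*(m + 2)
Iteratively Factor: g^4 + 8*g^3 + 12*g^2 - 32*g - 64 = (g - 2)*(g^3 + 10*g^2 + 32*g + 32) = (g - 2)*(g + 4)*(g^2 + 6*g + 8) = (g - 2)*(g + 2)*(g + 4)*(g + 4)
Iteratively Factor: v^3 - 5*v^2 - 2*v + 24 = (v - 4)*(v^2 - v - 6) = (v - 4)*(v + 2)*(v - 3)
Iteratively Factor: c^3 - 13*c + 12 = (c - 3)*(c^2 + 3*c - 4) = (c - 3)*(c + 4)*(c - 1)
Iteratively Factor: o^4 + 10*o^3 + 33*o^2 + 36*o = (o + 3)*(o^3 + 7*o^2 + 12*o) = (o + 3)*(o + 4)*(o^2 + 3*o) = o*(o + 3)*(o + 4)*(o + 3)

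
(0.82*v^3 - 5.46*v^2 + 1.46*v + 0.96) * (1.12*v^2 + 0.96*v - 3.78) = 0.9184*v^5 - 5.328*v^4 - 6.706*v^3 + 23.1156*v^2 - 4.5972*v - 3.6288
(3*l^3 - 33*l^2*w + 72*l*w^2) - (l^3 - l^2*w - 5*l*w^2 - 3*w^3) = 2*l^3 - 32*l^2*w + 77*l*w^2 + 3*w^3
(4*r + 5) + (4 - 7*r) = 9 - 3*r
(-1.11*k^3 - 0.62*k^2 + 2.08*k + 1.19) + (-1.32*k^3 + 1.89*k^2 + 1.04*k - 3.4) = -2.43*k^3 + 1.27*k^2 + 3.12*k - 2.21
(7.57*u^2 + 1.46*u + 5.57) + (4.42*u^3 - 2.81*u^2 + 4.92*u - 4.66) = 4.42*u^3 + 4.76*u^2 + 6.38*u + 0.91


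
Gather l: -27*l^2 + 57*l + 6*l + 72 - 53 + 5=-27*l^2 + 63*l + 24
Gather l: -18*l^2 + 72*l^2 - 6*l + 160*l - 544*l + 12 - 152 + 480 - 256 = 54*l^2 - 390*l + 84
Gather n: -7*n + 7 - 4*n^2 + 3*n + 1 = -4*n^2 - 4*n + 8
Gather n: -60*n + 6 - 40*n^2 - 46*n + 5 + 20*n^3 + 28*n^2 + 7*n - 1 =20*n^3 - 12*n^2 - 99*n + 10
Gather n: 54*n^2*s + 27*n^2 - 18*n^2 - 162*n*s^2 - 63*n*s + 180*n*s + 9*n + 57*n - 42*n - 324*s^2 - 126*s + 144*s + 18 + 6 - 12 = n^2*(54*s + 9) + n*(-162*s^2 + 117*s + 24) - 324*s^2 + 18*s + 12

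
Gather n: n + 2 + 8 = n + 10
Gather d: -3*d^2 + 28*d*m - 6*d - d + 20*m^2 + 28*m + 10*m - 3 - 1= -3*d^2 + d*(28*m - 7) + 20*m^2 + 38*m - 4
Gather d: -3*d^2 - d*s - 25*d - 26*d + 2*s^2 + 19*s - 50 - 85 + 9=-3*d^2 + d*(-s - 51) + 2*s^2 + 19*s - 126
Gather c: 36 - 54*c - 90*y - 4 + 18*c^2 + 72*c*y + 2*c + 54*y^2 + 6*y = 18*c^2 + c*(72*y - 52) + 54*y^2 - 84*y + 32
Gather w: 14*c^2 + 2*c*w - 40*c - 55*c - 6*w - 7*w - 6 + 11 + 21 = 14*c^2 - 95*c + w*(2*c - 13) + 26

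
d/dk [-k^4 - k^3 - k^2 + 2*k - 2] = -4*k^3 - 3*k^2 - 2*k + 2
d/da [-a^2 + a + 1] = 1 - 2*a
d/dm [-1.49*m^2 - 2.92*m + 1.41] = -2.98*m - 2.92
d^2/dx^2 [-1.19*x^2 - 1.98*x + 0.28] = -2.38000000000000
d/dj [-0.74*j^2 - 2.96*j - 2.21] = -1.48*j - 2.96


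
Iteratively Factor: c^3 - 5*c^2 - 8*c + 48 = (c - 4)*(c^2 - c - 12) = (c - 4)*(c + 3)*(c - 4)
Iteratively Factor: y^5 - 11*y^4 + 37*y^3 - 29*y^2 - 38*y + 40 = (y - 2)*(y^4 - 9*y^3 + 19*y^2 + 9*y - 20) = (y - 2)*(y - 1)*(y^3 - 8*y^2 + 11*y + 20) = (y - 5)*(y - 2)*(y - 1)*(y^2 - 3*y - 4) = (y - 5)*(y - 4)*(y - 2)*(y - 1)*(y + 1)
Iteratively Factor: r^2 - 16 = (r + 4)*(r - 4)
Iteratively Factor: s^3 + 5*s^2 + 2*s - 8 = (s - 1)*(s^2 + 6*s + 8) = (s - 1)*(s + 4)*(s + 2)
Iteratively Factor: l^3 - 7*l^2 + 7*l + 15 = (l + 1)*(l^2 - 8*l + 15) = (l - 5)*(l + 1)*(l - 3)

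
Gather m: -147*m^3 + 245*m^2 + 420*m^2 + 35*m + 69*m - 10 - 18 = -147*m^3 + 665*m^2 + 104*m - 28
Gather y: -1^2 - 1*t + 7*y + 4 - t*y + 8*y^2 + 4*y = -t + 8*y^2 + y*(11 - t) + 3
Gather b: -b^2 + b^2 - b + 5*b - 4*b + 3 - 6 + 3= 0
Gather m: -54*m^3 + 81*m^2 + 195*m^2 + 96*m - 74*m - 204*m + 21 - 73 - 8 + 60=-54*m^3 + 276*m^2 - 182*m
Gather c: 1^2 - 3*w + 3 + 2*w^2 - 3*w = 2*w^2 - 6*w + 4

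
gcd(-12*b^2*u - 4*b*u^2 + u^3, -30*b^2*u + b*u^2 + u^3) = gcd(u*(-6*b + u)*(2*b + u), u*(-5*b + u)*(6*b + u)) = u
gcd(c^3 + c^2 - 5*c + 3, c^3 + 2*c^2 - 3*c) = c^2 + 2*c - 3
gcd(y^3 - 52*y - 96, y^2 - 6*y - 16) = y^2 - 6*y - 16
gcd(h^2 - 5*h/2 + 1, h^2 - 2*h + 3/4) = h - 1/2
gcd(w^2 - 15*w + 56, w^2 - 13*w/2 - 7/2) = w - 7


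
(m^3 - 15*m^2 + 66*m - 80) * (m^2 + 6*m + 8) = m^5 - 9*m^4 - 16*m^3 + 196*m^2 + 48*m - 640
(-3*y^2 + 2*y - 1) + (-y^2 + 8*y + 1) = -4*y^2 + 10*y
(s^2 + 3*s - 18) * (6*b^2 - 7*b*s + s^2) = 6*b^2*s^2 + 18*b^2*s - 108*b^2 - 7*b*s^3 - 21*b*s^2 + 126*b*s + s^4 + 3*s^3 - 18*s^2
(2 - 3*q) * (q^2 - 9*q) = -3*q^3 + 29*q^2 - 18*q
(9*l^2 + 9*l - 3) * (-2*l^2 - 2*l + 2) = -18*l^4 - 36*l^3 + 6*l^2 + 24*l - 6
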